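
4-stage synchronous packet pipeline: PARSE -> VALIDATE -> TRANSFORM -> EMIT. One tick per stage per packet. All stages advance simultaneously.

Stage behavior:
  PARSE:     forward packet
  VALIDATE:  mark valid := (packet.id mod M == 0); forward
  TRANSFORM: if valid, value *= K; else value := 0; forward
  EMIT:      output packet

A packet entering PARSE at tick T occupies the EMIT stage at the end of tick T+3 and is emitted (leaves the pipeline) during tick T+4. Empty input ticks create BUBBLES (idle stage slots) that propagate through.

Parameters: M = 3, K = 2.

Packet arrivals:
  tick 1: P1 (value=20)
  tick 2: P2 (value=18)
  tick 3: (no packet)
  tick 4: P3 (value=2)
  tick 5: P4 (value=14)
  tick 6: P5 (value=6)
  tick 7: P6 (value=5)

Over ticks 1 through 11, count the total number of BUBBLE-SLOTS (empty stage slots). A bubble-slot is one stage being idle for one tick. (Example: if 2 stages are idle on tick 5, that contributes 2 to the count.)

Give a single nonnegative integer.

Tick 1: [PARSE:P1(v=20,ok=F), VALIDATE:-, TRANSFORM:-, EMIT:-] out:-; bubbles=3
Tick 2: [PARSE:P2(v=18,ok=F), VALIDATE:P1(v=20,ok=F), TRANSFORM:-, EMIT:-] out:-; bubbles=2
Tick 3: [PARSE:-, VALIDATE:P2(v=18,ok=F), TRANSFORM:P1(v=0,ok=F), EMIT:-] out:-; bubbles=2
Tick 4: [PARSE:P3(v=2,ok=F), VALIDATE:-, TRANSFORM:P2(v=0,ok=F), EMIT:P1(v=0,ok=F)] out:-; bubbles=1
Tick 5: [PARSE:P4(v=14,ok=F), VALIDATE:P3(v=2,ok=T), TRANSFORM:-, EMIT:P2(v=0,ok=F)] out:P1(v=0); bubbles=1
Tick 6: [PARSE:P5(v=6,ok=F), VALIDATE:P4(v=14,ok=F), TRANSFORM:P3(v=4,ok=T), EMIT:-] out:P2(v=0); bubbles=1
Tick 7: [PARSE:P6(v=5,ok=F), VALIDATE:P5(v=6,ok=F), TRANSFORM:P4(v=0,ok=F), EMIT:P3(v=4,ok=T)] out:-; bubbles=0
Tick 8: [PARSE:-, VALIDATE:P6(v=5,ok=T), TRANSFORM:P5(v=0,ok=F), EMIT:P4(v=0,ok=F)] out:P3(v=4); bubbles=1
Tick 9: [PARSE:-, VALIDATE:-, TRANSFORM:P6(v=10,ok=T), EMIT:P5(v=0,ok=F)] out:P4(v=0); bubbles=2
Tick 10: [PARSE:-, VALIDATE:-, TRANSFORM:-, EMIT:P6(v=10,ok=T)] out:P5(v=0); bubbles=3
Tick 11: [PARSE:-, VALIDATE:-, TRANSFORM:-, EMIT:-] out:P6(v=10); bubbles=4
Total bubble-slots: 20

Answer: 20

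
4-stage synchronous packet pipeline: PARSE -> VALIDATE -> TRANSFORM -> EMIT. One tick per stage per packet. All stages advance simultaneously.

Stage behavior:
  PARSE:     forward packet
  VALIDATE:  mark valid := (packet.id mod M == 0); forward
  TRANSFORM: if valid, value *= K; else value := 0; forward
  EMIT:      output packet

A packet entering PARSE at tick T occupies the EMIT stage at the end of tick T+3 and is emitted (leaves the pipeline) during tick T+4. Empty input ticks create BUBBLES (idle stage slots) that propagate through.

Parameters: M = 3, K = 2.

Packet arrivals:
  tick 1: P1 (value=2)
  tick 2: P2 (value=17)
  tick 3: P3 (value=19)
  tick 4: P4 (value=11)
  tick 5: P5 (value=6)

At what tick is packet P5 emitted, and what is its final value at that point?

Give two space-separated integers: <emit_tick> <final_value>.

Answer: 9 0

Derivation:
Tick 1: [PARSE:P1(v=2,ok=F), VALIDATE:-, TRANSFORM:-, EMIT:-] out:-; in:P1
Tick 2: [PARSE:P2(v=17,ok=F), VALIDATE:P1(v=2,ok=F), TRANSFORM:-, EMIT:-] out:-; in:P2
Tick 3: [PARSE:P3(v=19,ok=F), VALIDATE:P2(v=17,ok=F), TRANSFORM:P1(v=0,ok=F), EMIT:-] out:-; in:P3
Tick 4: [PARSE:P4(v=11,ok=F), VALIDATE:P3(v=19,ok=T), TRANSFORM:P2(v=0,ok=F), EMIT:P1(v=0,ok=F)] out:-; in:P4
Tick 5: [PARSE:P5(v=6,ok=F), VALIDATE:P4(v=11,ok=F), TRANSFORM:P3(v=38,ok=T), EMIT:P2(v=0,ok=F)] out:P1(v=0); in:P5
Tick 6: [PARSE:-, VALIDATE:P5(v=6,ok=F), TRANSFORM:P4(v=0,ok=F), EMIT:P3(v=38,ok=T)] out:P2(v=0); in:-
Tick 7: [PARSE:-, VALIDATE:-, TRANSFORM:P5(v=0,ok=F), EMIT:P4(v=0,ok=F)] out:P3(v=38); in:-
Tick 8: [PARSE:-, VALIDATE:-, TRANSFORM:-, EMIT:P5(v=0,ok=F)] out:P4(v=0); in:-
Tick 9: [PARSE:-, VALIDATE:-, TRANSFORM:-, EMIT:-] out:P5(v=0); in:-
P5: arrives tick 5, valid=False (id=5, id%3=2), emit tick 9, final value 0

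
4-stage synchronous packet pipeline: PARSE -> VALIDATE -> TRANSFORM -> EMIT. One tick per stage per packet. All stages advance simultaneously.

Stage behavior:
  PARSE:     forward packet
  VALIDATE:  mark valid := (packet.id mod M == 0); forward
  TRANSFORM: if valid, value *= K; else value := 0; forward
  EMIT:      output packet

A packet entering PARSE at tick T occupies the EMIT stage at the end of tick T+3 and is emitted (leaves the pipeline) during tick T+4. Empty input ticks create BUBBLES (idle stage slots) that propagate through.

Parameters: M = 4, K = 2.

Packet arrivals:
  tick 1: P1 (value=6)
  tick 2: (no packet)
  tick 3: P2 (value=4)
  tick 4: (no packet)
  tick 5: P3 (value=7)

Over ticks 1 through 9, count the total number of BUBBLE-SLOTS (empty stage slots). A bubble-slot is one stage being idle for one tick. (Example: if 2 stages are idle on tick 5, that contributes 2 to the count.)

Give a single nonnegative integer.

Tick 1: [PARSE:P1(v=6,ok=F), VALIDATE:-, TRANSFORM:-, EMIT:-] out:-; bubbles=3
Tick 2: [PARSE:-, VALIDATE:P1(v=6,ok=F), TRANSFORM:-, EMIT:-] out:-; bubbles=3
Tick 3: [PARSE:P2(v=4,ok=F), VALIDATE:-, TRANSFORM:P1(v=0,ok=F), EMIT:-] out:-; bubbles=2
Tick 4: [PARSE:-, VALIDATE:P2(v=4,ok=F), TRANSFORM:-, EMIT:P1(v=0,ok=F)] out:-; bubbles=2
Tick 5: [PARSE:P3(v=7,ok=F), VALIDATE:-, TRANSFORM:P2(v=0,ok=F), EMIT:-] out:P1(v=0); bubbles=2
Tick 6: [PARSE:-, VALIDATE:P3(v=7,ok=F), TRANSFORM:-, EMIT:P2(v=0,ok=F)] out:-; bubbles=2
Tick 7: [PARSE:-, VALIDATE:-, TRANSFORM:P3(v=0,ok=F), EMIT:-] out:P2(v=0); bubbles=3
Tick 8: [PARSE:-, VALIDATE:-, TRANSFORM:-, EMIT:P3(v=0,ok=F)] out:-; bubbles=3
Tick 9: [PARSE:-, VALIDATE:-, TRANSFORM:-, EMIT:-] out:P3(v=0); bubbles=4
Total bubble-slots: 24

Answer: 24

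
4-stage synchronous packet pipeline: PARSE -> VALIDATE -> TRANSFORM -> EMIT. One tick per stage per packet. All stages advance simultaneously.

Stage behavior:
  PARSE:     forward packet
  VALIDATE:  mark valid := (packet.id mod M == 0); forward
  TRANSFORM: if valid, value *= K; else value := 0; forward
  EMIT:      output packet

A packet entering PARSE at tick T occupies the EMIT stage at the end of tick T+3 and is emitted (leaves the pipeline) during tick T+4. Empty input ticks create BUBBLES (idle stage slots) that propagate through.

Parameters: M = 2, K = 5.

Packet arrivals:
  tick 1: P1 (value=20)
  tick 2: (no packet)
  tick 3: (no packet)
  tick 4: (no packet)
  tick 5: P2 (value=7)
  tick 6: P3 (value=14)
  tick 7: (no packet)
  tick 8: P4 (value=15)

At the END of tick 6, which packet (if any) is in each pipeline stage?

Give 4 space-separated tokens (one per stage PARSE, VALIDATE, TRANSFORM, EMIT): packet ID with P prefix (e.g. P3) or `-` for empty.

Answer: P3 P2 - -

Derivation:
Tick 1: [PARSE:P1(v=20,ok=F), VALIDATE:-, TRANSFORM:-, EMIT:-] out:-; in:P1
Tick 2: [PARSE:-, VALIDATE:P1(v=20,ok=F), TRANSFORM:-, EMIT:-] out:-; in:-
Tick 3: [PARSE:-, VALIDATE:-, TRANSFORM:P1(v=0,ok=F), EMIT:-] out:-; in:-
Tick 4: [PARSE:-, VALIDATE:-, TRANSFORM:-, EMIT:P1(v=0,ok=F)] out:-; in:-
Tick 5: [PARSE:P2(v=7,ok=F), VALIDATE:-, TRANSFORM:-, EMIT:-] out:P1(v=0); in:P2
Tick 6: [PARSE:P3(v=14,ok=F), VALIDATE:P2(v=7,ok=T), TRANSFORM:-, EMIT:-] out:-; in:P3
At end of tick 6: ['P3', 'P2', '-', '-']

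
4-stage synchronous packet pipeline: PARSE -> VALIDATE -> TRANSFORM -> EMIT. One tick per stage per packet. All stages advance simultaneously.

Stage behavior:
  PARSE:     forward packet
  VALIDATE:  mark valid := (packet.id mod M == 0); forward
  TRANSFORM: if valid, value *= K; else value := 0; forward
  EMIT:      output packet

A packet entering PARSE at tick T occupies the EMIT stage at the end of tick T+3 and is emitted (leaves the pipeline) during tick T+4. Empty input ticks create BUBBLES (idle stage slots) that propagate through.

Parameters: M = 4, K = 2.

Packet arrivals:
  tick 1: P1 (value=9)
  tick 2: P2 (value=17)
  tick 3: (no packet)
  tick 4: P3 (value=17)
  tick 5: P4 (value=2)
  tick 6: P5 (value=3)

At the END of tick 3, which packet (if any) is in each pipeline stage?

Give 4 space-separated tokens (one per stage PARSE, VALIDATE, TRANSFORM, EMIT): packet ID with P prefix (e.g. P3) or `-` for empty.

Answer: - P2 P1 -

Derivation:
Tick 1: [PARSE:P1(v=9,ok=F), VALIDATE:-, TRANSFORM:-, EMIT:-] out:-; in:P1
Tick 2: [PARSE:P2(v=17,ok=F), VALIDATE:P1(v=9,ok=F), TRANSFORM:-, EMIT:-] out:-; in:P2
Tick 3: [PARSE:-, VALIDATE:P2(v=17,ok=F), TRANSFORM:P1(v=0,ok=F), EMIT:-] out:-; in:-
At end of tick 3: ['-', 'P2', 'P1', '-']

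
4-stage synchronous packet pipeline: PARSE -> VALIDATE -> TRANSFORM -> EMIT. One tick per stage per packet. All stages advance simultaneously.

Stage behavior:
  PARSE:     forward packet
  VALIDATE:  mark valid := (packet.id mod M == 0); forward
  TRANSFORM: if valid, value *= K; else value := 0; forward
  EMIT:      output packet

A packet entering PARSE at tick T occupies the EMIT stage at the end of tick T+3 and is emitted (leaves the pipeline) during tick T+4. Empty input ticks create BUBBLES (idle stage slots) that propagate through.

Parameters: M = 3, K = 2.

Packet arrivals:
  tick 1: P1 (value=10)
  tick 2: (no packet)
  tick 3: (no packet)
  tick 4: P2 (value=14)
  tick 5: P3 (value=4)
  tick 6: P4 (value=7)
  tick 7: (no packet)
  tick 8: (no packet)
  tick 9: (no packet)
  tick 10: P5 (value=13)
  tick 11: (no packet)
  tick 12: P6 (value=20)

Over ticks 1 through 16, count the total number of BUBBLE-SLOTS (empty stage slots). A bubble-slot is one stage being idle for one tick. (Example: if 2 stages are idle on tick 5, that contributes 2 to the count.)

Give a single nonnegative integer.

Tick 1: [PARSE:P1(v=10,ok=F), VALIDATE:-, TRANSFORM:-, EMIT:-] out:-; bubbles=3
Tick 2: [PARSE:-, VALIDATE:P1(v=10,ok=F), TRANSFORM:-, EMIT:-] out:-; bubbles=3
Tick 3: [PARSE:-, VALIDATE:-, TRANSFORM:P1(v=0,ok=F), EMIT:-] out:-; bubbles=3
Tick 4: [PARSE:P2(v=14,ok=F), VALIDATE:-, TRANSFORM:-, EMIT:P1(v=0,ok=F)] out:-; bubbles=2
Tick 5: [PARSE:P3(v=4,ok=F), VALIDATE:P2(v=14,ok=F), TRANSFORM:-, EMIT:-] out:P1(v=0); bubbles=2
Tick 6: [PARSE:P4(v=7,ok=F), VALIDATE:P3(v=4,ok=T), TRANSFORM:P2(v=0,ok=F), EMIT:-] out:-; bubbles=1
Tick 7: [PARSE:-, VALIDATE:P4(v=7,ok=F), TRANSFORM:P3(v=8,ok=T), EMIT:P2(v=0,ok=F)] out:-; bubbles=1
Tick 8: [PARSE:-, VALIDATE:-, TRANSFORM:P4(v=0,ok=F), EMIT:P3(v=8,ok=T)] out:P2(v=0); bubbles=2
Tick 9: [PARSE:-, VALIDATE:-, TRANSFORM:-, EMIT:P4(v=0,ok=F)] out:P3(v=8); bubbles=3
Tick 10: [PARSE:P5(v=13,ok=F), VALIDATE:-, TRANSFORM:-, EMIT:-] out:P4(v=0); bubbles=3
Tick 11: [PARSE:-, VALIDATE:P5(v=13,ok=F), TRANSFORM:-, EMIT:-] out:-; bubbles=3
Tick 12: [PARSE:P6(v=20,ok=F), VALIDATE:-, TRANSFORM:P5(v=0,ok=F), EMIT:-] out:-; bubbles=2
Tick 13: [PARSE:-, VALIDATE:P6(v=20,ok=T), TRANSFORM:-, EMIT:P5(v=0,ok=F)] out:-; bubbles=2
Tick 14: [PARSE:-, VALIDATE:-, TRANSFORM:P6(v=40,ok=T), EMIT:-] out:P5(v=0); bubbles=3
Tick 15: [PARSE:-, VALIDATE:-, TRANSFORM:-, EMIT:P6(v=40,ok=T)] out:-; bubbles=3
Tick 16: [PARSE:-, VALIDATE:-, TRANSFORM:-, EMIT:-] out:P6(v=40); bubbles=4
Total bubble-slots: 40

Answer: 40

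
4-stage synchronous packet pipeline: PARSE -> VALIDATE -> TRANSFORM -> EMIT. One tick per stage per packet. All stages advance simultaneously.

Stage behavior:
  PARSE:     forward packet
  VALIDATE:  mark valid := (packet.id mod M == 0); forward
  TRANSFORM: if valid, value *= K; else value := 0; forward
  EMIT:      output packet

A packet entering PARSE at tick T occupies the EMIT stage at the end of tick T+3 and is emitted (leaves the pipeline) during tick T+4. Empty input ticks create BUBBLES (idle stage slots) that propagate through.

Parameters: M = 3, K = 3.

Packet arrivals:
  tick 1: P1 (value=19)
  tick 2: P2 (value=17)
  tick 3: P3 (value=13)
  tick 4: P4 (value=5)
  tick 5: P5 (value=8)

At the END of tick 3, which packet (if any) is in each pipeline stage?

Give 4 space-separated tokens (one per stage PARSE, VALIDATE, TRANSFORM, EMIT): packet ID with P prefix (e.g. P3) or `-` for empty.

Answer: P3 P2 P1 -

Derivation:
Tick 1: [PARSE:P1(v=19,ok=F), VALIDATE:-, TRANSFORM:-, EMIT:-] out:-; in:P1
Tick 2: [PARSE:P2(v=17,ok=F), VALIDATE:P1(v=19,ok=F), TRANSFORM:-, EMIT:-] out:-; in:P2
Tick 3: [PARSE:P3(v=13,ok=F), VALIDATE:P2(v=17,ok=F), TRANSFORM:P1(v=0,ok=F), EMIT:-] out:-; in:P3
At end of tick 3: ['P3', 'P2', 'P1', '-']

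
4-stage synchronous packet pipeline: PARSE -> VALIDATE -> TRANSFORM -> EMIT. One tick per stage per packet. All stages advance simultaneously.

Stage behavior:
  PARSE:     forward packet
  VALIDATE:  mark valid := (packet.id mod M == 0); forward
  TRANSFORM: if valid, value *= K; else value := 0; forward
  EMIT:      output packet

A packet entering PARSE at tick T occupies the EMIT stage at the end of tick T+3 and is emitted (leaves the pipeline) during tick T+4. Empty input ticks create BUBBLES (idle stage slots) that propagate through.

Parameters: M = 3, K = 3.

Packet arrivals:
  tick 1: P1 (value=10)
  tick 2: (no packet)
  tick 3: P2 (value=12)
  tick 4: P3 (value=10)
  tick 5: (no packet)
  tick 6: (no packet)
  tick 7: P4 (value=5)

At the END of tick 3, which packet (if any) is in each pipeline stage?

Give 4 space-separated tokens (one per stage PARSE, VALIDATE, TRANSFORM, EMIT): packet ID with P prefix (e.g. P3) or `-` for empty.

Tick 1: [PARSE:P1(v=10,ok=F), VALIDATE:-, TRANSFORM:-, EMIT:-] out:-; in:P1
Tick 2: [PARSE:-, VALIDATE:P1(v=10,ok=F), TRANSFORM:-, EMIT:-] out:-; in:-
Tick 3: [PARSE:P2(v=12,ok=F), VALIDATE:-, TRANSFORM:P1(v=0,ok=F), EMIT:-] out:-; in:P2
At end of tick 3: ['P2', '-', 'P1', '-']

Answer: P2 - P1 -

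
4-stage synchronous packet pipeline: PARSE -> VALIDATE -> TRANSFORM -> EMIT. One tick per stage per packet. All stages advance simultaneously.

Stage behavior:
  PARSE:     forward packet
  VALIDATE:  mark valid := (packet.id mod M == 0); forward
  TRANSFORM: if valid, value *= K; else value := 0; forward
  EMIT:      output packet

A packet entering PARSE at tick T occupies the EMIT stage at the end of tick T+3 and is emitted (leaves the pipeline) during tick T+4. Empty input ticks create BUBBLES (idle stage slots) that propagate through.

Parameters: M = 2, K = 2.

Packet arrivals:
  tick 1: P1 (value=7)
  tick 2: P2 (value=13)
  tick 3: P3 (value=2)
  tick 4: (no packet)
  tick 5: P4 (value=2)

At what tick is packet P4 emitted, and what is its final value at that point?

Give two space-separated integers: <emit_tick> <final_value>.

Tick 1: [PARSE:P1(v=7,ok=F), VALIDATE:-, TRANSFORM:-, EMIT:-] out:-; in:P1
Tick 2: [PARSE:P2(v=13,ok=F), VALIDATE:P1(v=7,ok=F), TRANSFORM:-, EMIT:-] out:-; in:P2
Tick 3: [PARSE:P3(v=2,ok=F), VALIDATE:P2(v=13,ok=T), TRANSFORM:P1(v=0,ok=F), EMIT:-] out:-; in:P3
Tick 4: [PARSE:-, VALIDATE:P3(v=2,ok=F), TRANSFORM:P2(v=26,ok=T), EMIT:P1(v=0,ok=F)] out:-; in:-
Tick 5: [PARSE:P4(v=2,ok=F), VALIDATE:-, TRANSFORM:P3(v=0,ok=F), EMIT:P2(v=26,ok=T)] out:P1(v=0); in:P4
Tick 6: [PARSE:-, VALIDATE:P4(v=2,ok=T), TRANSFORM:-, EMIT:P3(v=0,ok=F)] out:P2(v=26); in:-
Tick 7: [PARSE:-, VALIDATE:-, TRANSFORM:P4(v=4,ok=T), EMIT:-] out:P3(v=0); in:-
Tick 8: [PARSE:-, VALIDATE:-, TRANSFORM:-, EMIT:P4(v=4,ok=T)] out:-; in:-
Tick 9: [PARSE:-, VALIDATE:-, TRANSFORM:-, EMIT:-] out:P4(v=4); in:-
P4: arrives tick 5, valid=True (id=4, id%2=0), emit tick 9, final value 4

Answer: 9 4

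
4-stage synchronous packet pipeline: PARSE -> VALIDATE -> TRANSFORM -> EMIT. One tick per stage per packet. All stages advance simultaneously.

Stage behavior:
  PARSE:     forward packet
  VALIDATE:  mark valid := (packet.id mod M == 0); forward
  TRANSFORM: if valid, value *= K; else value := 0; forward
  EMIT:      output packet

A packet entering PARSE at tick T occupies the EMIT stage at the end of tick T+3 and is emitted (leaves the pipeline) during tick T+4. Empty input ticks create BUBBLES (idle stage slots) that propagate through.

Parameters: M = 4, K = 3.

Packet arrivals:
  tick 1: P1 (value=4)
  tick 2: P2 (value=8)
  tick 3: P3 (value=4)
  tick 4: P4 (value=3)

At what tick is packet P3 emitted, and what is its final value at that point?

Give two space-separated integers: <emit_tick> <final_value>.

Answer: 7 0

Derivation:
Tick 1: [PARSE:P1(v=4,ok=F), VALIDATE:-, TRANSFORM:-, EMIT:-] out:-; in:P1
Tick 2: [PARSE:P2(v=8,ok=F), VALIDATE:P1(v=4,ok=F), TRANSFORM:-, EMIT:-] out:-; in:P2
Tick 3: [PARSE:P3(v=4,ok=F), VALIDATE:P2(v=8,ok=F), TRANSFORM:P1(v=0,ok=F), EMIT:-] out:-; in:P3
Tick 4: [PARSE:P4(v=3,ok=F), VALIDATE:P3(v=4,ok=F), TRANSFORM:P2(v=0,ok=F), EMIT:P1(v=0,ok=F)] out:-; in:P4
Tick 5: [PARSE:-, VALIDATE:P4(v=3,ok=T), TRANSFORM:P3(v=0,ok=F), EMIT:P2(v=0,ok=F)] out:P1(v=0); in:-
Tick 6: [PARSE:-, VALIDATE:-, TRANSFORM:P4(v=9,ok=T), EMIT:P3(v=0,ok=F)] out:P2(v=0); in:-
Tick 7: [PARSE:-, VALIDATE:-, TRANSFORM:-, EMIT:P4(v=9,ok=T)] out:P3(v=0); in:-
Tick 8: [PARSE:-, VALIDATE:-, TRANSFORM:-, EMIT:-] out:P4(v=9); in:-
P3: arrives tick 3, valid=False (id=3, id%4=3), emit tick 7, final value 0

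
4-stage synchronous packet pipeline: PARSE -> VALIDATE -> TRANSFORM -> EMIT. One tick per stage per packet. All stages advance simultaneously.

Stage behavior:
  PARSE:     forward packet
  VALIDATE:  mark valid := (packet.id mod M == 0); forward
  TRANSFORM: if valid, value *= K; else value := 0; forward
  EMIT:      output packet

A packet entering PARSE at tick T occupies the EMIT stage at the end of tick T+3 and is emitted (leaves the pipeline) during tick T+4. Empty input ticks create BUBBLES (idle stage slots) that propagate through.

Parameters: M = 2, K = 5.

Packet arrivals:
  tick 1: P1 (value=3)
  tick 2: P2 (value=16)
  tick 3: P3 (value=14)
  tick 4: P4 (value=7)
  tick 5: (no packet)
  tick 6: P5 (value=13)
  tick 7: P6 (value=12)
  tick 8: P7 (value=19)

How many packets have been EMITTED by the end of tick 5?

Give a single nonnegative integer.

Tick 1: [PARSE:P1(v=3,ok=F), VALIDATE:-, TRANSFORM:-, EMIT:-] out:-; in:P1
Tick 2: [PARSE:P2(v=16,ok=F), VALIDATE:P1(v=3,ok=F), TRANSFORM:-, EMIT:-] out:-; in:P2
Tick 3: [PARSE:P3(v=14,ok=F), VALIDATE:P2(v=16,ok=T), TRANSFORM:P1(v=0,ok=F), EMIT:-] out:-; in:P3
Tick 4: [PARSE:P4(v=7,ok=F), VALIDATE:P3(v=14,ok=F), TRANSFORM:P2(v=80,ok=T), EMIT:P1(v=0,ok=F)] out:-; in:P4
Tick 5: [PARSE:-, VALIDATE:P4(v=7,ok=T), TRANSFORM:P3(v=0,ok=F), EMIT:P2(v=80,ok=T)] out:P1(v=0); in:-
Emitted by tick 5: ['P1']

Answer: 1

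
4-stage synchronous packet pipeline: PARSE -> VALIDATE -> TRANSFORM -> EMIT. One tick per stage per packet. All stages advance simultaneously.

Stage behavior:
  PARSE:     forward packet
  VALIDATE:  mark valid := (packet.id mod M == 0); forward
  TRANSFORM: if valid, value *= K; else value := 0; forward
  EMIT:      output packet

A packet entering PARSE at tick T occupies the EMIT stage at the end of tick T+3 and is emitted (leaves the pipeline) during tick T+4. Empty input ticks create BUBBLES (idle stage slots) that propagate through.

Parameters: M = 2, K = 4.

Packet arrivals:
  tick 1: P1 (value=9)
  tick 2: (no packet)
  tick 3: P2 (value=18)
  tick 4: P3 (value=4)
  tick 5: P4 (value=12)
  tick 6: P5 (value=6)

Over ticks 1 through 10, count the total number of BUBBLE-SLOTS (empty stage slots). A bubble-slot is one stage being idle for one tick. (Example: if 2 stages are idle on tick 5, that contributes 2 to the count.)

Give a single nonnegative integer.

Answer: 20

Derivation:
Tick 1: [PARSE:P1(v=9,ok=F), VALIDATE:-, TRANSFORM:-, EMIT:-] out:-; bubbles=3
Tick 2: [PARSE:-, VALIDATE:P1(v=9,ok=F), TRANSFORM:-, EMIT:-] out:-; bubbles=3
Tick 3: [PARSE:P2(v=18,ok=F), VALIDATE:-, TRANSFORM:P1(v=0,ok=F), EMIT:-] out:-; bubbles=2
Tick 4: [PARSE:P3(v=4,ok=F), VALIDATE:P2(v=18,ok=T), TRANSFORM:-, EMIT:P1(v=0,ok=F)] out:-; bubbles=1
Tick 5: [PARSE:P4(v=12,ok=F), VALIDATE:P3(v=4,ok=F), TRANSFORM:P2(v=72,ok=T), EMIT:-] out:P1(v=0); bubbles=1
Tick 6: [PARSE:P5(v=6,ok=F), VALIDATE:P4(v=12,ok=T), TRANSFORM:P3(v=0,ok=F), EMIT:P2(v=72,ok=T)] out:-; bubbles=0
Tick 7: [PARSE:-, VALIDATE:P5(v=6,ok=F), TRANSFORM:P4(v=48,ok=T), EMIT:P3(v=0,ok=F)] out:P2(v=72); bubbles=1
Tick 8: [PARSE:-, VALIDATE:-, TRANSFORM:P5(v=0,ok=F), EMIT:P4(v=48,ok=T)] out:P3(v=0); bubbles=2
Tick 9: [PARSE:-, VALIDATE:-, TRANSFORM:-, EMIT:P5(v=0,ok=F)] out:P4(v=48); bubbles=3
Tick 10: [PARSE:-, VALIDATE:-, TRANSFORM:-, EMIT:-] out:P5(v=0); bubbles=4
Total bubble-slots: 20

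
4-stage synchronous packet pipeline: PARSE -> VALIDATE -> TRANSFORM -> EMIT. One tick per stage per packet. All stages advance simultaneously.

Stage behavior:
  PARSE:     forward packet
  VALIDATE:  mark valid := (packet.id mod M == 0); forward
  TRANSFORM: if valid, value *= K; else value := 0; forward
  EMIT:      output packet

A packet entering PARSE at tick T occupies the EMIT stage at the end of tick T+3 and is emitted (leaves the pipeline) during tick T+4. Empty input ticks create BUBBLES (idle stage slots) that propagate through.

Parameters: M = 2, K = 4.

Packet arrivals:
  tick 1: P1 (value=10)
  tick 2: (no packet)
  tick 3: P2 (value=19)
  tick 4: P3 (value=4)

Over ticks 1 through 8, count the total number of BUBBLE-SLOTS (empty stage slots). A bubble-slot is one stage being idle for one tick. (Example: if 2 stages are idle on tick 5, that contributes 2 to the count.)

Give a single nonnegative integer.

Answer: 20

Derivation:
Tick 1: [PARSE:P1(v=10,ok=F), VALIDATE:-, TRANSFORM:-, EMIT:-] out:-; bubbles=3
Tick 2: [PARSE:-, VALIDATE:P1(v=10,ok=F), TRANSFORM:-, EMIT:-] out:-; bubbles=3
Tick 3: [PARSE:P2(v=19,ok=F), VALIDATE:-, TRANSFORM:P1(v=0,ok=F), EMIT:-] out:-; bubbles=2
Tick 4: [PARSE:P3(v=4,ok=F), VALIDATE:P2(v=19,ok=T), TRANSFORM:-, EMIT:P1(v=0,ok=F)] out:-; bubbles=1
Tick 5: [PARSE:-, VALIDATE:P3(v=4,ok=F), TRANSFORM:P2(v=76,ok=T), EMIT:-] out:P1(v=0); bubbles=2
Tick 6: [PARSE:-, VALIDATE:-, TRANSFORM:P3(v=0,ok=F), EMIT:P2(v=76,ok=T)] out:-; bubbles=2
Tick 7: [PARSE:-, VALIDATE:-, TRANSFORM:-, EMIT:P3(v=0,ok=F)] out:P2(v=76); bubbles=3
Tick 8: [PARSE:-, VALIDATE:-, TRANSFORM:-, EMIT:-] out:P3(v=0); bubbles=4
Total bubble-slots: 20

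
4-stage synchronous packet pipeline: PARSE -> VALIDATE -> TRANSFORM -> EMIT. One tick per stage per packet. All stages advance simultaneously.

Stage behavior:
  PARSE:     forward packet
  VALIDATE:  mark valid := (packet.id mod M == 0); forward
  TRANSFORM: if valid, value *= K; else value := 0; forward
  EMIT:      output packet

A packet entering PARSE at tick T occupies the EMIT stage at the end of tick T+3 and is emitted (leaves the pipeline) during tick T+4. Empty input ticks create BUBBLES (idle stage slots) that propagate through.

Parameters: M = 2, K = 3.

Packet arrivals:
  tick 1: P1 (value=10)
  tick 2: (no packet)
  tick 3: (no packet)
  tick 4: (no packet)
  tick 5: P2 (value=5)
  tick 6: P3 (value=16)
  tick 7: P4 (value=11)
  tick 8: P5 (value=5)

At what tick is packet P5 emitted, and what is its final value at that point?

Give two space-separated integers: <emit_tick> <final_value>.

Tick 1: [PARSE:P1(v=10,ok=F), VALIDATE:-, TRANSFORM:-, EMIT:-] out:-; in:P1
Tick 2: [PARSE:-, VALIDATE:P1(v=10,ok=F), TRANSFORM:-, EMIT:-] out:-; in:-
Tick 3: [PARSE:-, VALIDATE:-, TRANSFORM:P1(v=0,ok=F), EMIT:-] out:-; in:-
Tick 4: [PARSE:-, VALIDATE:-, TRANSFORM:-, EMIT:P1(v=0,ok=F)] out:-; in:-
Tick 5: [PARSE:P2(v=5,ok=F), VALIDATE:-, TRANSFORM:-, EMIT:-] out:P1(v=0); in:P2
Tick 6: [PARSE:P3(v=16,ok=F), VALIDATE:P2(v=5,ok=T), TRANSFORM:-, EMIT:-] out:-; in:P3
Tick 7: [PARSE:P4(v=11,ok=F), VALIDATE:P3(v=16,ok=F), TRANSFORM:P2(v=15,ok=T), EMIT:-] out:-; in:P4
Tick 8: [PARSE:P5(v=5,ok=F), VALIDATE:P4(v=11,ok=T), TRANSFORM:P3(v=0,ok=F), EMIT:P2(v=15,ok=T)] out:-; in:P5
Tick 9: [PARSE:-, VALIDATE:P5(v=5,ok=F), TRANSFORM:P4(v=33,ok=T), EMIT:P3(v=0,ok=F)] out:P2(v=15); in:-
Tick 10: [PARSE:-, VALIDATE:-, TRANSFORM:P5(v=0,ok=F), EMIT:P4(v=33,ok=T)] out:P3(v=0); in:-
Tick 11: [PARSE:-, VALIDATE:-, TRANSFORM:-, EMIT:P5(v=0,ok=F)] out:P4(v=33); in:-
Tick 12: [PARSE:-, VALIDATE:-, TRANSFORM:-, EMIT:-] out:P5(v=0); in:-
P5: arrives tick 8, valid=False (id=5, id%2=1), emit tick 12, final value 0

Answer: 12 0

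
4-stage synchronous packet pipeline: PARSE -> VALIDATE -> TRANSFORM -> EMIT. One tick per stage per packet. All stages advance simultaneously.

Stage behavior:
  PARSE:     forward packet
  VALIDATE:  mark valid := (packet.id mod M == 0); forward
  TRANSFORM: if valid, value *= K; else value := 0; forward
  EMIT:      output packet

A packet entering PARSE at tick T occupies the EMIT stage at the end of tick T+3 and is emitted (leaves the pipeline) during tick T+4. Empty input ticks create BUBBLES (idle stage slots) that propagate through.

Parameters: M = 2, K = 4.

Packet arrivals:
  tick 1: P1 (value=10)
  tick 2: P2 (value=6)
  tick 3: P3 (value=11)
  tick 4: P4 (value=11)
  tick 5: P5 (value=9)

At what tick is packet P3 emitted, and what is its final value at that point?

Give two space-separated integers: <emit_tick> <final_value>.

Tick 1: [PARSE:P1(v=10,ok=F), VALIDATE:-, TRANSFORM:-, EMIT:-] out:-; in:P1
Tick 2: [PARSE:P2(v=6,ok=F), VALIDATE:P1(v=10,ok=F), TRANSFORM:-, EMIT:-] out:-; in:P2
Tick 3: [PARSE:P3(v=11,ok=F), VALIDATE:P2(v=6,ok=T), TRANSFORM:P1(v=0,ok=F), EMIT:-] out:-; in:P3
Tick 4: [PARSE:P4(v=11,ok=F), VALIDATE:P3(v=11,ok=F), TRANSFORM:P2(v=24,ok=T), EMIT:P1(v=0,ok=F)] out:-; in:P4
Tick 5: [PARSE:P5(v=9,ok=F), VALIDATE:P4(v=11,ok=T), TRANSFORM:P3(v=0,ok=F), EMIT:P2(v=24,ok=T)] out:P1(v=0); in:P5
Tick 6: [PARSE:-, VALIDATE:P5(v=9,ok=F), TRANSFORM:P4(v=44,ok=T), EMIT:P3(v=0,ok=F)] out:P2(v=24); in:-
Tick 7: [PARSE:-, VALIDATE:-, TRANSFORM:P5(v=0,ok=F), EMIT:P4(v=44,ok=T)] out:P3(v=0); in:-
Tick 8: [PARSE:-, VALIDATE:-, TRANSFORM:-, EMIT:P5(v=0,ok=F)] out:P4(v=44); in:-
Tick 9: [PARSE:-, VALIDATE:-, TRANSFORM:-, EMIT:-] out:P5(v=0); in:-
P3: arrives tick 3, valid=False (id=3, id%2=1), emit tick 7, final value 0

Answer: 7 0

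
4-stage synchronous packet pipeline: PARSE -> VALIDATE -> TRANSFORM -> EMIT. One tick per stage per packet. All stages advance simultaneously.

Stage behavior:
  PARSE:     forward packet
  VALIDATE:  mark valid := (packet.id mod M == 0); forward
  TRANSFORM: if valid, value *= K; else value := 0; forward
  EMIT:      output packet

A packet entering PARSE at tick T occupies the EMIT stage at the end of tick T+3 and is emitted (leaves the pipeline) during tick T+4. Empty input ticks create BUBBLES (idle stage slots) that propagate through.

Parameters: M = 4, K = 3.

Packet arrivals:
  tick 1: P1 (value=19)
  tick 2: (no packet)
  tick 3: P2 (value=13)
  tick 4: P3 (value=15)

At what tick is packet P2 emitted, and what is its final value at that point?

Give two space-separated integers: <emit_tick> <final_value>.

Tick 1: [PARSE:P1(v=19,ok=F), VALIDATE:-, TRANSFORM:-, EMIT:-] out:-; in:P1
Tick 2: [PARSE:-, VALIDATE:P1(v=19,ok=F), TRANSFORM:-, EMIT:-] out:-; in:-
Tick 3: [PARSE:P2(v=13,ok=F), VALIDATE:-, TRANSFORM:P1(v=0,ok=F), EMIT:-] out:-; in:P2
Tick 4: [PARSE:P3(v=15,ok=F), VALIDATE:P2(v=13,ok=F), TRANSFORM:-, EMIT:P1(v=0,ok=F)] out:-; in:P3
Tick 5: [PARSE:-, VALIDATE:P3(v=15,ok=F), TRANSFORM:P2(v=0,ok=F), EMIT:-] out:P1(v=0); in:-
Tick 6: [PARSE:-, VALIDATE:-, TRANSFORM:P3(v=0,ok=F), EMIT:P2(v=0,ok=F)] out:-; in:-
Tick 7: [PARSE:-, VALIDATE:-, TRANSFORM:-, EMIT:P3(v=0,ok=F)] out:P2(v=0); in:-
Tick 8: [PARSE:-, VALIDATE:-, TRANSFORM:-, EMIT:-] out:P3(v=0); in:-
P2: arrives tick 3, valid=False (id=2, id%4=2), emit tick 7, final value 0

Answer: 7 0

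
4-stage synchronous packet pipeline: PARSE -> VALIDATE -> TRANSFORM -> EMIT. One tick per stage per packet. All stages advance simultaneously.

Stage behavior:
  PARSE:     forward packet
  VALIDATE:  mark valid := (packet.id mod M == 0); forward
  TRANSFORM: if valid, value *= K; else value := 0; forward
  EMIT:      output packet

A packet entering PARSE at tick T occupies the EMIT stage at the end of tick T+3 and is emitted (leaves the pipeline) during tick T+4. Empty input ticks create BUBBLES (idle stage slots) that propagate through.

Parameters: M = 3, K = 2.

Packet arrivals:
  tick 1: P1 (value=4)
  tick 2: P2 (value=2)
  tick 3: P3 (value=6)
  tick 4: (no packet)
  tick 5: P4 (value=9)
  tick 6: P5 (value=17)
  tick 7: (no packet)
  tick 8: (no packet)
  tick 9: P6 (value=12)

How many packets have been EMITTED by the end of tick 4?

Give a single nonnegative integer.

Answer: 0

Derivation:
Tick 1: [PARSE:P1(v=4,ok=F), VALIDATE:-, TRANSFORM:-, EMIT:-] out:-; in:P1
Tick 2: [PARSE:P2(v=2,ok=F), VALIDATE:P1(v=4,ok=F), TRANSFORM:-, EMIT:-] out:-; in:P2
Tick 3: [PARSE:P3(v=6,ok=F), VALIDATE:P2(v=2,ok=F), TRANSFORM:P1(v=0,ok=F), EMIT:-] out:-; in:P3
Tick 4: [PARSE:-, VALIDATE:P3(v=6,ok=T), TRANSFORM:P2(v=0,ok=F), EMIT:P1(v=0,ok=F)] out:-; in:-
Emitted by tick 4: []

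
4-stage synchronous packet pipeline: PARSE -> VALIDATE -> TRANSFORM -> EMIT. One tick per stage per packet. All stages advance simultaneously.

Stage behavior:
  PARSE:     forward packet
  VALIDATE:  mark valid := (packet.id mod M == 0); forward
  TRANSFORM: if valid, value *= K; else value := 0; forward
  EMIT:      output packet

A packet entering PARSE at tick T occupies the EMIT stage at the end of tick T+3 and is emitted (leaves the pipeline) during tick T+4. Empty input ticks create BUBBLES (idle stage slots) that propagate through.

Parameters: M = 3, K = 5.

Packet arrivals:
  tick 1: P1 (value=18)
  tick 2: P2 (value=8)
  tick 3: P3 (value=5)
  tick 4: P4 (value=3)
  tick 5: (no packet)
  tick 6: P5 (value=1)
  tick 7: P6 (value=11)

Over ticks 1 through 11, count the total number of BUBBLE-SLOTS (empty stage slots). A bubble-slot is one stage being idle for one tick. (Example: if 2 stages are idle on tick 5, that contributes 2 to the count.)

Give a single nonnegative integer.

Tick 1: [PARSE:P1(v=18,ok=F), VALIDATE:-, TRANSFORM:-, EMIT:-] out:-; bubbles=3
Tick 2: [PARSE:P2(v=8,ok=F), VALIDATE:P1(v=18,ok=F), TRANSFORM:-, EMIT:-] out:-; bubbles=2
Tick 3: [PARSE:P3(v=5,ok=F), VALIDATE:P2(v=8,ok=F), TRANSFORM:P1(v=0,ok=F), EMIT:-] out:-; bubbles=1
Tick 4: [PARSE:P4(v=3,ok=F), VALIDATE:P3(v=5,ok=T), TRANSFORM:P2(v=0,ok=F), EMIT:P1(v=0,ok=F)] out:-; bubbles=0
Tick 5: [PARSE:-, VALIDATE:P4(v=3,ok=F), TRANSFORM:P3(v=25,ok=T), EMIT:P2(v=0,ok=F)] out:P1(v=0); bubbles=1
Tick 6: [PARSE:P5(v=1,ok=F), VALIDATE:-, TRANSFORM:P4(v=0,ok=F), EMIT:P3(v=25,ok=T)] out:P2(v=0); bubbles=1
Tick 7: [PARSE:P6(v=11,ok=F), VALIDATE:P5(v=1,ok=F), TRANSFORM:-, EMIT:P4(v=0,ok=F)] out:P3(v=25); bubbles=1
Tick 8: [PARSE:-, VALIDATE:P6(v=11,ok=T), TRANSFORM:P5(v=0,ok=F), EMIT:-] out:P4(v=0); bubbles=2
Tick 9: [PARSE:-, VALIDATE:-, TRANSFORM:P6(v=55,ok=T), EMIT:P5(v=0,ok=F)] out:-; bubbles=2
Tick 10: [PARSE:-, VALIDATE:-, TRANSFORM:-, EMIT:P6(v=55,ok=T)] out:P5(v=0); bubbles=3
Tick 11: [PARSE:-, VALIDATE:-, TRANSFORM:-, EMIT:-] out:P6(v=55); bubbles=4
Total bubble-slots: 20

Answer: 20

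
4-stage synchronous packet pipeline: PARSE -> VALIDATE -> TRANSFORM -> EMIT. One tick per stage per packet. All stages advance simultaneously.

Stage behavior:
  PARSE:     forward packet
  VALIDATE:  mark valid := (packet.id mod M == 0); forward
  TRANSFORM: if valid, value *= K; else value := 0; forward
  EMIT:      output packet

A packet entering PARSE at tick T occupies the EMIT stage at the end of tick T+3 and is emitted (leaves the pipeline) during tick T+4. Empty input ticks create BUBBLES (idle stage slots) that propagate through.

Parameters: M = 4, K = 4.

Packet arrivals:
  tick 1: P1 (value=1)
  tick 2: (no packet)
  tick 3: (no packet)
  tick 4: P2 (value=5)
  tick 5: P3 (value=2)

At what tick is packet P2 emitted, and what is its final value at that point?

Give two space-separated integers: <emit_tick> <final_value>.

Answer: 8 0

Derivation:
Tick 1: [PARSE:P1(v=1,ok=F), VALIDATE:-, TRANSFORM:-, EMIT:-] out:-; in:P1
Tick 2: [PARSE:-, VALIDATE:P1(v=1,ok=F), TRANSFORM:-, EMIT:-] out:-; in:-
Tick 3: [PARSE:-, VALIDATE:-, TRANSFORM:P1(v=0,ok=F), EMIT:-] out:-; in:-
Tick 4: [PARSE:P2(v=5,ok=F), VALIDATE:-, TRANSFORM:-, EMIT:P1(v=0,ok=F)] out:-; in:P2
Tick 5: [PARSE:P3(v=2,ok=F), VALIDATE:P2(v=5,ok=F), TRANSFORM:-, EMIT:-] out:P1(v=0); in:P3
Tick 6: [PARSE:-, VALIDATE:P3(v=2,ok=F), TRANSFORM:P2(v=0,ok=F), EMIT:-] out:-; in:-
Tick 7: [PARSE:-, VALIDATE:-, TRANSFORM:P3(v=0,ok=F), EMIT:P2(v=0,ok=F)] out:-; in:-
Tick 8: [PARSE:-, VALIDATE:-, TRANSFORM:-, EMIT:P3(v=0,ok=F)] out:P2(v=0); in:-
Tick 9: [PARSE:-, VALIDATE:-, TRANSFORM:-, EMIT:-] out:P3(v=0); in:-
P2: arrives tick 4, valid=False (id=2, id%4=2), emit tick 8, final value 0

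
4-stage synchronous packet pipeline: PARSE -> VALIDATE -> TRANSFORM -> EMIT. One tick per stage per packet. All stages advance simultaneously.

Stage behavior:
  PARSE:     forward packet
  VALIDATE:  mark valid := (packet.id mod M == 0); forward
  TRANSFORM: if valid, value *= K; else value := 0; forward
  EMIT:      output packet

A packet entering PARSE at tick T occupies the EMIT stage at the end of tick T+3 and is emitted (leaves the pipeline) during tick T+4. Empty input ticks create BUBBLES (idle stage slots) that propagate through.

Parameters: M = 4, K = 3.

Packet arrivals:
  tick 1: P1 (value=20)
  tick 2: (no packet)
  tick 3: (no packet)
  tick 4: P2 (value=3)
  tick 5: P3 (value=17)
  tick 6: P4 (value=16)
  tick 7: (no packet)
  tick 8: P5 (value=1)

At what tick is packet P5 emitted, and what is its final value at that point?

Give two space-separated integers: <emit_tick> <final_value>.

Tick 1: [PARSE:P1(v=20,ok=F), VALIDATE:-, TRANSFORM:-, EMIT:-] out:-; in:P1
Tick 2: [PARSE:-, VALIDATE:P1(v=20,ok=F), TRANSFORM:-, EMIT:-] out:-; in:-
Tick 3: [PARSE:-, VALIDATE:-, TRANSFORM:P1(v=0,ok=F), EMIT:-] out:-; in:-
Tick 4: [PARSE:P2(v=3,ok=F), VALIDATE:-, TRANSFORM:-, EMIT:P1(v=0,ok=F)] out:-; in:P2
Tick 5: [PARSE:P3(v=17,ok=F), VALIDATE:P2(v=3,ok=F), TRANSFORM:-, EMIT:-] out:P1(v=0); in:P3
Tick 6: [PARSE:P4(v=16,ok=F), VALIDATE:P3(v=17,ok=F), TRANSFORM:P2(v=0,ok=F), EMIT:-] out:-; in:P4
Tick 7: [PARSE:-, VALIDATE:P4(v=16,ok=T), TRANSFORM:P3(v=0,ok=F), EMIT:P2(v=0,ok=F)] out:-; in:-
Tick 8: [PARSE:P5(v=1,ok=F), VALIDATE:-, TRANSFORM:P4(v=48,ok=T), EMIT:P3(v=0,ok=F)] out:P2(v=0); in:P5
Tick 9: [PARSE:-, VALIDATE:P5(v=1,ok=F), TRANSFORM:-, EMIT:P4(v=48,ok=T)] out:P3(v=0); in:-
Tick 10: [PARSE:-, VALIDATE:-, TRANSFORM:P5(v=0,ok=F), EMIT:-] out:P4(v=48); in:-
Tick 11: [PARSE:-, VALIDATE:-, TRANSFORM:-, EMIT:P5(v=0,ok=F)] out:-; in:-
Tick 12: [PARSE:-, VALIDATE:-, TRANSFORM:-, EMIT:-] out:P5(v=0); in:-
P5: arrives tick 8, valid=False (id=5, id%4=1), emit tick 12, final value 0

Answer: 12 0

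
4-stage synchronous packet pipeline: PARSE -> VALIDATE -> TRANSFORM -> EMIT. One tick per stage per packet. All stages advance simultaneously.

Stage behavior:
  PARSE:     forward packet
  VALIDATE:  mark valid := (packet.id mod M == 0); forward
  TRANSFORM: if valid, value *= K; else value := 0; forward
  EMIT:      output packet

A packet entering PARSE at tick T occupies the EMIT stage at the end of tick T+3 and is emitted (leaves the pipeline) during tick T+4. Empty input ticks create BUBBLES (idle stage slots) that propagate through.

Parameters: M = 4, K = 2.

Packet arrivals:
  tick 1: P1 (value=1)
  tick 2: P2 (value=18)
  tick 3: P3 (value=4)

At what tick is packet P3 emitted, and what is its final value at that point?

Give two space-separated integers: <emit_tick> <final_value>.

Answer: 7 0

Derivation:
Tick 1: [PARSE:P1(v=1,ok=F), VALIDATE:-, TRANSFORM:-, EMIT:-] out:-; in:P1
Tick 2: [PARSE:P2(v=18,ok=F), VALIDATE:P1(v=1,ok=F), TRANSFORM:-, EMIT:-] out:-; in:P2
Tick 3: [PARSE:P3(v=4,ok=F), VALIDATE:P2(v=18,ok=F), TRANSFORM:P1(v=0,ok=F), EMIT:-] out:-; in:P3
Tick 4: [PARSE:-, VALIDATE:P3(v=4,ok=F), TRANSFORM:P2(v=0,ok=F), EMIT:P1(v=0,ok=F)] out:-; in:-
Tick 5: [PARSE:-, VALIDATE:-, TRANSFORM:P3(v=0,ok=F), EMIT:P2(v=0,ok=F)] out:P1(v=0); in:-
Tick 6: [PARSE:-, VALIDATE:-, TRANSFORM:-, EMIT:P3(v=0,ok=F)] out:P2(v=0); in:-
Tick 7: [PARSE:-, VALIDATE:-, TRANSFORM:-, EMIT:-] out:P3(v=0); in:-
P3: arrives tick 3, valid=False (id=3, id%4=3), emit tick 7, final value 0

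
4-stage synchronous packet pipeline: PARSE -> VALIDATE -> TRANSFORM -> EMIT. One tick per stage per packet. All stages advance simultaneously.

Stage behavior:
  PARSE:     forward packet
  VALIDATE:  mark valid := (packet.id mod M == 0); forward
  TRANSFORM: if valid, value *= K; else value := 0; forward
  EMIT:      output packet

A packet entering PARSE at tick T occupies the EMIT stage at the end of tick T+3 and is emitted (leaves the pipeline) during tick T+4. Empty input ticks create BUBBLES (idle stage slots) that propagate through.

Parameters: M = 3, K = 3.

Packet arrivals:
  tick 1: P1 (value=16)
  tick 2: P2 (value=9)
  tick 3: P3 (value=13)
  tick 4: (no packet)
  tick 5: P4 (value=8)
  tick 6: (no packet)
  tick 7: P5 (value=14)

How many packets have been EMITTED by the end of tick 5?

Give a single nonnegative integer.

Answer: 1

Derivation:
Tick 1: [PARSE:P1(v=16,ok=F), VALIDATE:-, TRANSFORM:-, EMIT:-] out:-; in:P1
Tick 2: [PARSE:P2(v=9,ok=F), VALIDATE:P1(v=16,ok=F), TRANSFORM:-, EMIT:-] out:-; in:P2
Tick 3: [PARSE:P3(v=13,ok=F), VALIDATE:P2(v=9,ok=F), TRANSFORM:P1(v=0,ok=F), EMIT:-] out:-; in:P3
Tick 4: [PARSE:-, VALIDATE:P3(v=13,ok=T), TRANSFORM:P2(v=0,ok=F), EMIT:P1(v=0,ok=F)] out:-; in:-
Tick 5: [PARSE:P4(v=8,ok=F), VALIDATE:-, TRANSFORM:P3(v=39,ok=T), EMIT:P2(v=0,ok=F)] out:P1(v=0); in:P4
Emitted by tick 5: ['P1']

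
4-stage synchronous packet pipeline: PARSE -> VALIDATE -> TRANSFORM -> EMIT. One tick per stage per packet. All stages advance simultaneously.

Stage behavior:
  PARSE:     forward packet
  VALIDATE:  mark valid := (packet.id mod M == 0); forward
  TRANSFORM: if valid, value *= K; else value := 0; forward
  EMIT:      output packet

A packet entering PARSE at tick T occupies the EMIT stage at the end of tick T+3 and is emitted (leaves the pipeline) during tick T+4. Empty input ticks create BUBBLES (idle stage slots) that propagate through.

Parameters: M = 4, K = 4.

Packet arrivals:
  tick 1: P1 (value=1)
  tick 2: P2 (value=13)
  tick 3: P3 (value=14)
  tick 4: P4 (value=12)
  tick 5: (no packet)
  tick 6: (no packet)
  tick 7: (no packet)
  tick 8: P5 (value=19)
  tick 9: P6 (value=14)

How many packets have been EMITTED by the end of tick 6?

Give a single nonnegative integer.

Tick 1: [PARSE:P1(v=1,ok=F), VALIDATE:-, TRANSFORM:-, EMIT:-] out:-; in:P1
Tick 2: [PARSE:P2(v=13,ok=F), VALIDATE:P1(v=1,ok=F), TRANSFORM:-, EMIT:-] out:-; in:P2
Tick 3: [PARSE:P3(v=14,ok=F), VALIDATE:P2(v=13,ok=F), TRANSFORM:P1(v=0,ok=F), EMIT:-] out:-; in:P3
Tick 4: [PARSE:P4(v=12,ok=F), VALIDATE:P3(v=14,ok=F), TRANSFORM:P2(v=0,ok=F), EMIT:P1(v=0,ok=F)] out:-; in:P4
Tick 5: [PARSE:-, VALIDATE:P4(v=12,ok=T), TRANSFORM:P3(v=0,ok=F), EMIT:P2(v=0,ok=F)] out:P1(v=0); in:-
Tick 6: [PARSE:-, VALIDATE:-, TRANSFORM:P4(v=48,ok=T), EMIT:P3(v=0,ok=F)] out:P2(v=0); in:-
Emitted by tick 6: ['P1', 'P2']

Answer: 2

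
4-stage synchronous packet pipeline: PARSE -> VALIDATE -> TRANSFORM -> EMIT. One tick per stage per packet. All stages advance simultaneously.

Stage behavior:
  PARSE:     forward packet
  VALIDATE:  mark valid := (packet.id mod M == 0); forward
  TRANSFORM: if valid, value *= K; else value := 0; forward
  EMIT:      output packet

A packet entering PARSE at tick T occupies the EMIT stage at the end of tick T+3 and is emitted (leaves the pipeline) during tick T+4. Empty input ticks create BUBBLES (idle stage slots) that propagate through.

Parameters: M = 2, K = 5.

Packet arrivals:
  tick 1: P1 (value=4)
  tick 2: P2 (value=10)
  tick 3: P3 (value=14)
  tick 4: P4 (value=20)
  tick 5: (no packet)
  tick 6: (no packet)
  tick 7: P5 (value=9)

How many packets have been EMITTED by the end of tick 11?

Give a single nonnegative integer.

Tick 1: [PARSE:P1(v=4,ok=F), VALIDATE:-, TRANSFORM:-, EMIT:-] out:-; in:P1
Tick 2: [PARSE:P2(v=10,ok=F), VALIDATE:P1(v=4,ok=F), TRANSFORM:-, EMIT:-] out:-; in:P2
Tick 3: [PARSE:P3(v=14,ok=F), VALIDATE:P2(v=10,ok=T), TRANSFORM:P1(v=0,ok=F), EMIT:-] out:-; in:P3
Tick 4: [PARSE:P4(v=20,ok=F), VALIDATE:P3(v=14,ok=F), TRANSFORM:P2(v=50,ok=T), EMIT:P1(v=0,ok=F)] out:-; in:P4
Tick 5: [PARSE:-, VALIDATE:P4(v=20,ok=T), TRANSFORM:P3(v=0,ok=F), EMIT:P2(v=50,ok=T)] out:P1(v=0); in:-
Tick 6: [PARSE:-, VALIDATE:-, TRANSFORM:P4(v=100,ok=T), EMIT:P3(v=0,ok=F)] out:P2(v=50); in:-
Tick 7: [PARSE:P5(v=9,ok=F), VALIDATE:-, TRANSFORM:-, EMIT:P4(v=100,ok=T)] out:P3(v=0); in:P5
Tick 8: [PARSE:-, VALIDATE:P5(v=9,ok=F), TRANSFORM:-, EMIT:-] out:P4(v=100); in:-
Tick 9: [PARSE:-, VALIDATE:-, TRANSFORM:P5(v=0,ok=F), EMIT:-] out:-; in:-
Tick 10: [PARSE:-, VALIDATE:-, TRANSFORM:-, EMIT:P5(v=0,ok=F)] out:-; in:-
Tick 11: [PARSE:-, VALIDATE:-, TRANSFORM:-, EMIT:-] out:P5(v=0); in:-
Emitted by tick 11: ['P1', 'P2', 'P3', 'P4', 'P5']

Answer: 5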